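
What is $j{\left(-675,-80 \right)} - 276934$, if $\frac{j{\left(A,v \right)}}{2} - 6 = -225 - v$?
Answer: $-277212$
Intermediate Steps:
$j{\left(A,v \right)} = -438 - 2 v$ ($j{\left(A,v \right)} = 12 + 2 \left(-225 - v\right) = 12 - \left(450 + 2 v\right) = -438 - 2 v$)
$j{\left(-675,-80 \right)} - 276934 = \left(-438 - -160\right) - 276934 = \left(-438 + 160\right) - 276934 = -278 - 276934 = -277212$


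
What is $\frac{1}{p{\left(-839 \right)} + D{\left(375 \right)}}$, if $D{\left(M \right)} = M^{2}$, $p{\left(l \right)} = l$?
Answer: $\frac{1}{139786} \approx 7.1538 \cdot 10^{-6}$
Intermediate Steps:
$\frac{1}{p{\left(-839 \right)} + D{\left(375 \right)}} = \frac{1}{-839 + 375^{2}} = \frac{1}{-839 + 140625} = \frac{1}{139786}$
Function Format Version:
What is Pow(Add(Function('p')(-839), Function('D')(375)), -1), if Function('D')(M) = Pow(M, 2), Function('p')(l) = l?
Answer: Rational(1, 139786) ≈ 7.1538e-6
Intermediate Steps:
Pow(Add(Function('p')(-839), Function('D')(375)), -1) = Pow(Add(-839, Pow(375, 2)), -1) = Pow(Add(-839, 140625), -1) = Pow(139786, -1) = Rational(1, 139786)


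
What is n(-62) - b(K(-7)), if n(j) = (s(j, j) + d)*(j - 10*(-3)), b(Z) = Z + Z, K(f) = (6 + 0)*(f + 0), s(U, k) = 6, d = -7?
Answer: 116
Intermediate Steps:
K(f) = 6*f
b(Z) = 2*Z
n(j) = -30 - j (n(j) = (6 - 7)*(j - 10*(-3)) = -(j + 30) = -(30 + j) = -30 - j)
n(-62) - b(K(-7)) = (-30 - 1*(-62)) - 2*6*(-7) = (-30 + 62) - 2*(-42) = 32 - 1*(-84) = 32 + 84 = 116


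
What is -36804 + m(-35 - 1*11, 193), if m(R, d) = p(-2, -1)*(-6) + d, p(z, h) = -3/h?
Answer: -36629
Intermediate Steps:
m(R, d) = -18 + d (m(R, d) = -3/(-1)*(-6) + d = -3*(-1)*(-6) + d = 3*(-6) + d = -18 + d)
-36804 + m(-35 - 1*11, 193) = -36804 + (-18 + 193) = -36804 + 175 = -36629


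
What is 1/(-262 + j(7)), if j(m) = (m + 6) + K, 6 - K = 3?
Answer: -1/246 ≈ -0.0040650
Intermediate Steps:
K = 3 (K = 6 - 1*3 = 6 - 3 = 3)
j(m) = 9 + m (j(m) = (m + 6) + 3 = (6 + m) + 3 = 9 + m)
1/(-262 + j(7)) = 1/(-262 + (9 + 7)) = 1/(-262 + 16) = 1/(-246) = -1/246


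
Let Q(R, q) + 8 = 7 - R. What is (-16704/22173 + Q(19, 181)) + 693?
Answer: 4968575/7391 ≈ 672.25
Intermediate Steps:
Q(R, q) = -1 - R (Q(R, q) = -8 + (7 - R) = -1 - R)
(-16704/22173 + Q(19, 181)) + 693 = (-16704/22173 + (-1 - 1*19)) + 693 = (-16704*1/22173 + (-1 - 19)) + 693 = (-5568/7391 - 20) + 693 = -153388/7391 + 693 = 4968575/7391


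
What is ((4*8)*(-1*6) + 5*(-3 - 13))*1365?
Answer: -371280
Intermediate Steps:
((4*8)*(-1*6) + 5*(-3 - 13))*1365 = (32*(-6) + 5*(-16))*1365 = (-192 - 80)*1365 = -272*1365 = -371280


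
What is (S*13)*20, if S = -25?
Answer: -6500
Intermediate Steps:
(S*13)*20 = -25*13*20 = -325*20 = -6500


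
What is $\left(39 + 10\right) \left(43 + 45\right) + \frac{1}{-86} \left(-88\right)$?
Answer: $\frac{185460}{43} \approx 4313.0$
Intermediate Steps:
$\left(39 + 10\right) \left(43 + 45\right) + \frac{1}{-86} \left(-88\right) = 49 \cdot 88 - - \frac{44}{43} = 4312 + \frac{44}{43} = \frac{185460}{43}$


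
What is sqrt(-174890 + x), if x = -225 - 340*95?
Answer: I*sqrt(207415) ≈ 455.43*I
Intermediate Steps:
x = -32525 (x = -225 - 32300 = -32525)
sqrt(-174890 + x) = sqrt(-174890 - 32525) = sqrt(-207415) = I*sqrt(207415)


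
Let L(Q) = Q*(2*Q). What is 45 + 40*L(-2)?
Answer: 365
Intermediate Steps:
L(Q) = 2*Q**2
45 + 40*L(-2) = 45 + 40*(2*(-2)**2) = 45 + 40*(2*4) = 45 + 40*8 = 45 + 320 = 365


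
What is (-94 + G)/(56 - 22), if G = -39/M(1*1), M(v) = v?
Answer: -133/34 ≈ -3.9118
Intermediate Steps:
G = -39 (G = -39/1 = -39*1 = -39)
(-94 + G)/(56 - 22) = (-94 - 39)/(56 - 22) = -133/34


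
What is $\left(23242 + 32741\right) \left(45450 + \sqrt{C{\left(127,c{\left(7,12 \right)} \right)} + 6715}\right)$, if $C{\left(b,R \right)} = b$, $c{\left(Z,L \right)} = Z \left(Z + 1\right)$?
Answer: $2544427350 + 55983 \sqrt{6842} \approx 2.5491 \cdot 10^{9}$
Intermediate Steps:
$c{\left(Z,L \right)} = Z \left(1 + Z\right)$
$\left(23242 + 32741\right) \left(45450 + \sqrt{C{\left(127,c{\left(7,12 \right)} \right)} + 6715}\right) = \left(23242 + 32741\right) \left(45450 + \sqrt{127 + 6715}\right) = 55983 \left(45450 + \sqrt{6842}\right) = 2544427350 + 55983 \sqrt{6842}$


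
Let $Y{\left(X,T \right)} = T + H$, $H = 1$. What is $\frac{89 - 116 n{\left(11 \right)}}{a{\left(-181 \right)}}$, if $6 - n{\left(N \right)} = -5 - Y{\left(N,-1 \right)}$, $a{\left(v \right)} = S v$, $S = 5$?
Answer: $\frac{1187}{905} \approx 1.3116$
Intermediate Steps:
$a{\left(v \right)} = 5 v$
$Y{\left(X,T \right)} = 1 + T$ ($Y{\left(X,T \right)} = T + 1 = 1 + T$)
$n{\left(N \right)} = 11$ ($n{\left(N \right)} = 6 - \left(-5 - \left(1 - 1\right)\right) = 6 - \left(-5 - 0\right) = 6 - \left(-5 + 0\right) = 6 - -5 = 6 + 5 = 11$)
$\frac{89 - 116 n{\left(11 \right)}}{a{\left(-181 \right)}} = \frac{89 - 1276}{5 \left(-181\right)} = \frac{89 - 1276}{-905} = \left(-1187\right) \left(- \frac{1}{905}\right) = \frac{1187}{905}$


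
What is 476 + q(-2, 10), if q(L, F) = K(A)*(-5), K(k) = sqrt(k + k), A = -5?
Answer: 476 - 5*I*sqrt(10) ≈ 476.0 - 15.811*I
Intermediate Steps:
K(k) = sqrt(2)*sqrt(k) (K(k) = sqrt(2*k) = sqrt(2)*sqrt(k))
q(L, F) = -5*I*sqrt(10) (q(L, F) = (sqrt(2)*sqrt(-5))*(-5) = (sqrt(2)*(I*sqrt(5)))*(-5) = (I*sqrt(10))*(-5) = -5*I*sqrt(10))
476 + q(-2, 10) = 476 - 5*I*sqrt(10)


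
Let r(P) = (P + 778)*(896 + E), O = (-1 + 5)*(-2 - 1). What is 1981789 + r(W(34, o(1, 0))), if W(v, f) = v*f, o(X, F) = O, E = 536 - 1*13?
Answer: 2506819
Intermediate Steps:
E = 523 (E = 536 - 13 = 523)
O = -12 (O = 4*(-3) = -12)
o(X, F) = -12
W(v, f) = f*v
r(P) = 1103982 + 1419*P (r(P) = (P + 778)*(896 + 523) = (778 + P)*1419 = 1103982 + 1419*P)
1981789 + r(W(34, o(1, 0))) = 1981789 + (1103982 + 1419*(-12*34)) = 1981789 + (1103982 + 1419*(-408)) = 1981789 + (1103982 - 578952) = 1981789 + 525030 = 2506819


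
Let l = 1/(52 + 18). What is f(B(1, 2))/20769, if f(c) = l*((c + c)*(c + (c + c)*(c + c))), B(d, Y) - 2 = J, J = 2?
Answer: 272/726915 ≈ 0.00037418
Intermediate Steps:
B(d, Y) = 4 (B(d, Y) = 2 + 2 = 4)
l = 1/70 ≈ 0.014286
f(c) = c*(c + 4*c²)/35 (f(c) = ((c + c)*(c + (c + c)*(c + c)))/70 = ((2*c)*(c + (2*c)*(2*c)))/70 = ((2*c)*(c + 4*c²))/70 = (2*c*(c + 4*c²))/70 = c*(c + 4*c²)/35)
f(B(1, 2))/20769 = ((1/35)*4²*(1 + 4*4))/20769 = ((1/35)*16*(1 + 16))*(1/20769) = ((1/35)*16*17)*(1/20769) = (272/35)*(1/20769) = 272/726915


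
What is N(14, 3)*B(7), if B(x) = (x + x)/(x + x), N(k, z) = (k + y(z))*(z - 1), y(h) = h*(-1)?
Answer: 22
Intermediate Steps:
y(h) = -h
N(k, z) = (-1 + z)*(k - z) (N(k, z) = (k - z)*(z - 1) = (k - z)*(-1 + z) = (-1 + z)*(k - z))
B(x) = 1 (B(x) = (2*x)/((2*x)) = (2*x)*(1/(2*x)) = 1)
N(14, 3)*B(7) = (3 - 1*14 - 1*3² + 14*3)*1 = (3 - 14 - 1*9 + 42)*1 = (3 - 14 - 9 + 42)*1 = 22*1 = 22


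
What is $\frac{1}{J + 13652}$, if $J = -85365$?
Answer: $- \frac{1}{71713} \approx -1.3944 \cdot 10^{-5}$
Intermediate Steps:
$\frac{1}{J + 13652} = \frac{1}{-85365 + 13652} = \frac{1}{-71713} = - \frac{1}{71713}$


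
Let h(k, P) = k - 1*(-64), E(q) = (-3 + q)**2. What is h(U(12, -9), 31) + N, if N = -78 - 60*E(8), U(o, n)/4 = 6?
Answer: -1490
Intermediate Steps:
U(o, n) = 24 (U(o, n) = 4*6 = 24)
N = -1578 (N = -78 - 60*(-3 + 8)**2 = -78 - 60*5**2 = -78 - 60*25 = -78 - 1500 = -1578)
h(k, P) = 64 + k (h(k, P) = k + 64 = 64 + k)
h(U(12, -9), 31) + N = (64 + 24) - 1578 = 88 - 1578 = -1490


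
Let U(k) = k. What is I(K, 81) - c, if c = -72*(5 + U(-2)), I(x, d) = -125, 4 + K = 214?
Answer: 91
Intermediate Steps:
K = 210 (K = -4 + 214 = 210)
c = -216 (c = -72*(5 - 2) = -72*3 = -216)
I(K, 81) - c = -125 - 1*(-216) = -125 + 216 = 91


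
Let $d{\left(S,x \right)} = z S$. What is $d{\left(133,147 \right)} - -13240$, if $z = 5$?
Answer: $13905$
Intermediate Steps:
$d{\left(S,x \right)} = 5 S$
$d{\left(133,147 \right)} - -13240 = 5 \cdot 133 - -13240 = 665 + 13240 = 13905$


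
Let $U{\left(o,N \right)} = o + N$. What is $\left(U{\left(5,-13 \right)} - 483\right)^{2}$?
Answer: $241081$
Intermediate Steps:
$U{\left(o,N \right)} = N + o$
$\left(U{\left(5,-13 \right)} - 483\right)^{2} = \left(\left(-13 + 5\right) - 483\right)^{2} = \left(-8 - 483\right)^{2} = \left(-491\right)^{2} = 241081$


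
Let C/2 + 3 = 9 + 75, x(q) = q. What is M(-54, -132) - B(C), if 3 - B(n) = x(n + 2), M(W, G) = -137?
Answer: 24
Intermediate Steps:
C = 162 (C = -6 + 2*(9 + 75) = -6 + 2*84 = -6 + 168 = 162)
B(n) = 1 - n (B(n) = 3 - (n + 2) = 3 - (2 + n) = 3 + (-2 - n) = 1 - n)
M(-54, -132) - B(C) = -137 - (1 - 1*162) = -137 - (1 - 162) = -137 - 1*(-161) = -137 + 161 = 24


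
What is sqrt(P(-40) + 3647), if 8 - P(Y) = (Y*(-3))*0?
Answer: sqrt(3655) ≈ 60.457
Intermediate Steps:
P(Y) = 8 (P(Y) = 8 - Y*(-3)*0 = 8 - (-3*Y)*0 = 8 - 1*0 = 8 + 0 = 8)
sqrt(P(-40) + 3647) = sqrt(8 + 3647) = sqrt(3655)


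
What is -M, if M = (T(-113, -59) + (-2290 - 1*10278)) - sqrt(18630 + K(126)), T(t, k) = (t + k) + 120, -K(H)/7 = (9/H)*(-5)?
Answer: 12620 + sqrt(74530)/2 ≈ 12757.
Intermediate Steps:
K(H) = 315/H (K(H) = -7*9/H*(-5) = -(-315)/H = 315/H)
T(t, k) = 120 + k + t (T(t, k) = (k + t) + 120 = 120 + k + t)
M = -12620 - sqrt(74530)/2 (M = ((120 - 59 - 113) + (-2290 - 1*10278)) - sqrt(18630 + 315/126) = (-52 + (-2290 - 10278)) - sqrt(18630 + 315*(1/126)) = (-52 - 12568) - sqrt(18630 + 5/2) = -12620 - sqrt(37265/2) = -12620 - sqrt(74530)/2 ≈ -12757.)
-M = -(-12620 - sqrt(74530)/2) = 12620 + sqrt(74530)/2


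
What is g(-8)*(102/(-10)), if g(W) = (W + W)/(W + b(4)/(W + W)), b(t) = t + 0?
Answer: -1088/55 ≈ -19.782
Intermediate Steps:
b(t) = t
g(W) = 2*W/(W + 2/W) (g(W) = (W + W)/(W + 4/(W + W)) = (2*W)/(W + 4/(2*W)) = (2*W)/(W + (1/(2*W))*4) = (2*W)/(W + 2/W) = 2*W/(W + 2/W))
g(-8)*(102/(-10)) = (2*(-8)²/(2 + (-8)²))*(102/(-10)) = (2*64/(2 + 64))*(102*(-⅒)) = (2*64/66)*(-51/5) = (2*64*(1/66))*(-51/5) = (64/33)*(-51/5) = -1088/55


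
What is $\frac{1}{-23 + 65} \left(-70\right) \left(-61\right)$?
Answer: $\frac{305}{3} \approx 101.67$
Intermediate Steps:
$\frac{1}{-23 + 65} \left(-70\right) \left(-61\right) = \frac{1}{42} \left(-70\right) \left(-61\right) = \left(- \frac{5}{3}\right) \left(-61\right) = \frac{305}{3}$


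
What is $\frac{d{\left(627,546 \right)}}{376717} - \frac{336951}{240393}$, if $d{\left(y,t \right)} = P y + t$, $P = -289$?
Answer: $- \frac{56787949356}{30186709927} \approx -1.8812$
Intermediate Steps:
$d{\left(y,t \right)} = t - 289 y$ ($d{\left(y,t \right)} = - 289 y + t = t - 289 y$)
$\frac{d{\left(627,546 \right)}}{376717} - \frac{336951}{240393} = \frac{546 - 181203}{376717} - \frac{336951}{240393} = \left(546 - 181203\right) \frac{1}{376717} - \frac{112317}{80131} = \left(-180657\right) \frac{1}{376717} - \frac{112317}{80131} = - \frac{180657}{376717} - \frac{112317}{80131} = - \frac{56787949356}{30186709927}$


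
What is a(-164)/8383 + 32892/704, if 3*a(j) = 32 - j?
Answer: 206834723/4426224 ≈ 46.729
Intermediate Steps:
a(j) = 32/3 - j/3 (a(j) = (32 - j)/3 = 32/3 - j/3)
a(-164)/8383 + 32892/704 = (32/3 - 1/3*(-164))/8383 + 32892/704 = (32/3 + 164/3)*(1/8383) + 32892*(1/704) = (196/3)*(1/8383) + 8223/176 = 196/25149 + 8223/176 = 206834723/4426224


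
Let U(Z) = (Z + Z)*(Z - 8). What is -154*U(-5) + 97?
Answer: -19923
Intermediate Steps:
U(Z) = 2*Z*(-8 + Z) (U(Z) = (2*Z)*(-8 + Z) = 2*Z*(-8 + Z))
-154*U(-5) + 97 = -308*(-5)*(-8 - 5) + 97 = -308*(-5)*(-13) + 97 = -154*130 + 97 = -20020 + 97 = -19923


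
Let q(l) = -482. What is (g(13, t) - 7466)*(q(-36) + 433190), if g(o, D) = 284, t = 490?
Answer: -3107708856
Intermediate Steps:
(g(13, t) - 7466)*(q(-36) + 433190) = (284 - 7466)*(-482 + 433190) = -7182*432708 = -3107708856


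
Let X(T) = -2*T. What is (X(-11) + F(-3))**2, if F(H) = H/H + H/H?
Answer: 576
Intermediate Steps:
F(H) = 2 (F(H) = 1 + 1 = 2)
(X(-11) + F(-3))**2 = (-2*(-11) + 2)**2 = (22 + 2)**2 = 24**2 = 576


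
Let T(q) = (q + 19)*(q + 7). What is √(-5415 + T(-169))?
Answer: √18885 ≈ 137.42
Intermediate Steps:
T(q) = (7 + q)*(19 + q) (T(q) = (19 + q)*(7 + q) = (7 + q)*(19 + q))
√(-5415 + T(-169)) = √(-5415 + (133 + (-169)² + 26*(-169))) = √(-5415 + (133 + 28561 - 4394)) = √(-5415 + 24300) = √18885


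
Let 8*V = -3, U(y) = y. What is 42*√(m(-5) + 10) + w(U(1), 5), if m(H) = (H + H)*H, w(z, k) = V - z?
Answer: -11/8 + 84*√15 ≈ 323.96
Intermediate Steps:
V = -3/8 (V = (⅛)*(-3) = -3/8 ≈ -0.37500)
w(z, k) = -3/8 - z
m(H) = 2*H² (m(H) = (2*H)*H = 2*H²)
42*√(m(-5) + 10) + w(U(1), 5) = 42*√(2*(-5)² + 10) + (-3/8 - 1*1) = 42*√(2*25 + 10) + (-3/8 - 1) = 42*√(50 + 10) - 11/8 = 42*√60 - 11/8 = 42*(2*√15) - 11/8 = 84*√15 - 11/8 = -11/8 + 84*√15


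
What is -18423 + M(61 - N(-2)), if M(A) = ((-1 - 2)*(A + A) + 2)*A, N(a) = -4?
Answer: -43643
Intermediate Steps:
M(A) = A*(2 - 6*A) (M(A) = (-6*A + 2)*A = (2 - 6*A)*A = A*(2 - 6*A))
-18423 + M(61 - N(-2)) = -18423 + 2*(61 - 1*(-4))*(1 - 3*(61 - 1*(-4))) = -18423 + 2*(61 + 4)*(1 - 3*(61 + 4)) = -18423 + 2*65*(1 - 3*65) = -18423 + 2*65*(1 - 195) = -18423 + 2*65*(-194) = -18423 - 25220 = -43643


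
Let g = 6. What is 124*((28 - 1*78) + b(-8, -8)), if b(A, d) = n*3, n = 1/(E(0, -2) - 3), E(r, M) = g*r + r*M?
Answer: -6324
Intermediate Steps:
E(r, M) = 6*r + M*r (E(r, M) = 6*r + r*M = 6*r + M*r)
n = -⅓ (n = 1/(0*(6 - 2) - 3) = 1/(0*4 - 3) = 1/(0 - 3) = 1/(-3) = -⅓ ≈ -0.33333)
b(A, d) = -1 (b(A, d) = -⅓*3 = -1)
124*((28 - 1*78) + b(-8, -8)) = 124*((28 - 1*78) - 1) = 124*((28 - 78) - 1) = 124*(-50 - 1) = 124*(-51) = -6324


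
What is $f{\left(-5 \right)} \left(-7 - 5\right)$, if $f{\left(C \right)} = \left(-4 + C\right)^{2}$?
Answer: $-972$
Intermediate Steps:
$f{\left(-5 \right)} \left(-7 - 5\right) = \left(-4 - 5\right)^{2} \left(-7 - 5\right) = \left(-9\right)^{2} \left(-12\right) = 81 \left(-12\right) = -972$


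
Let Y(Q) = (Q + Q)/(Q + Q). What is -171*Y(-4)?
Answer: -171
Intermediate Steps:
Y(Q) = 1 (Y(Q) = (2*Q)/((2*Q)) = (2*Q)*(1/(2*Q)) = 1)
-171*Y(-4) = -171*1 = -171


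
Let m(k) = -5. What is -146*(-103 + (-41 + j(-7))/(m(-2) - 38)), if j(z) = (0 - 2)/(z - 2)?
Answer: 5766124/387 ≈ 14900.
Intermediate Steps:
j(z) = -2/(-2 + z)
-146*(-103 + (-41 + j(-7))/(m(-2) - 38)) = -146*(-103 + (-41 - 2/(-2 - 7))/(-5 - 38)) = -146*(-103 + (-41 - 2/(-9))/(-43)) = -146*(-103 + (-41 - 2*(-⅑))*(-1/43)) = -146*(-103 + (-41 + 2/9)*(-1/43)) = -146*(-103 - 367/9*(-1/43)) = -146*(-103 + 367/387) = -146*(-39494/387) = 5766124/387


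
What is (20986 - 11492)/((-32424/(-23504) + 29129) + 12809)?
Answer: 27893372/123217897 ≈ 0.22637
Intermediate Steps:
(20986 - 11492)/((-32424/(-23504) + 29129) + 12809) = 9494/((-32424*(-1/23504) + 29129) + 12809) = 9494/((4053/2938 + 29129) + 12809) = 9494/(85585055/2938 + 12809) = 9494/(123217897/2938) = 9494*(2938/123217897) = 27893372/123217897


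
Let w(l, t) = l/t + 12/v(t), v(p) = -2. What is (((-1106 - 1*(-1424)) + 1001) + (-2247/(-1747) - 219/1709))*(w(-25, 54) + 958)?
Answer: 202525799921261/161223642 ≈ 1.2562e+6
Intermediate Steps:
w(l, t) = -6 + l/t (w(l, t) = l/t + 12/(-2) = l/t + 12*(-½) = l/t - 6 = -6 + l/t)
(((-1106 - 1*(-1424)) + 1001) + (-2247/(-1747) - 219/1709))*(w(-25, 54) + 958) = (((-1106 - 1*(-1424)) + 1001) + (-2247/(-1747) - 219/1709))*((-6 - 25/54) + 958) = (((-1106 + 1424) + 1001) + (-2247*(-1/1747) - 219*1/1709))*((-6 - 25*1/54) + 958) = ((318 + 1001) + (2247/1747 - 219/1709))*((-6 - 25/54) + 958) = (1319 + 3457530/2985623)*(-349/54 + 958) = (3941494267/2985623)*(51383/54) = 202525799921261/161223642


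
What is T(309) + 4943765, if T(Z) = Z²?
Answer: 5039246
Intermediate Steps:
T(309) + 4943765 = 309² + 4943765 = 95481 + 4943765 = 5039246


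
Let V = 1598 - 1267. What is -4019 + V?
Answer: -3688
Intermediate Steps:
V = 331
-4019 + V = -4019 + 331 = -3688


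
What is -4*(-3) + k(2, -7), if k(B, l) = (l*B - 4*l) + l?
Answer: 19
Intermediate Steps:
k(B, l) = -3*l + B*l (k(B, l) = (B*l - 4*l) + l = (-4*l + B*l) + l = -3*l + B*l)
-4*(-3) + k(2, -7) = -4*(-3) - 7*(-3 + 2) = 12 - 7*(-1) = 12 + 7 = 19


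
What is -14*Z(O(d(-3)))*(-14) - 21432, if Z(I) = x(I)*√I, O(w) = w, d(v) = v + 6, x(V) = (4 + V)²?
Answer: -21432 + 9604*√3 ≈ -4797.4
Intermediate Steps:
d(v) = 6 + v
Z(I) = √I*(4 + I)² (Z(I) = (4 + I)²*√I = √I*(4 + I)²)
-14*Z(O(d(-3)))*(-14) - 21432 = -14*√(6 - 3)*(4 + (6 - 3))²*(-14) - 21432 = -14*√3*(4 + 3)²*(-14) - 21432 = -14*√3*7²*(-14) - 21432 = -14*√3*49*(-14) - 21432 = -686*√3*(-14) - 21432 = 9604*√3 - 21432 = -21432 + 9604*√3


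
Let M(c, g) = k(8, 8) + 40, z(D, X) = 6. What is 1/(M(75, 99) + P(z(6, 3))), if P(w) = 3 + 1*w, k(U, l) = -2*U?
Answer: 1/33 ≈ 0.030303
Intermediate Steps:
M(c, g) = 24 (M(c, g) = -2*8 + 40 = -16 + 40 = 24)
P(w) = 3 + w
1/(M(75, 99) + P(z(6, 3))) = 1/(24 + (3 + 6)) = 1/(24 + 9) = 1/33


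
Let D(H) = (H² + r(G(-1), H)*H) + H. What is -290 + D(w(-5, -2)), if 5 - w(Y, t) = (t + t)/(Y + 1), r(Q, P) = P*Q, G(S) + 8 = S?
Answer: -414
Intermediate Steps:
G(S) = -8 + S
w(Y, t) = 5 - 2*t/(1 + Y) (w(Y, t) = 5 - (t + t)/(Y + 1) = 5 - 2*t/(1 + Y))
D(H) = H - 8*H² (D(H) = (H² + (H*(-8 - 1))*H) + H = (H² + (H*(-9))*H) + H = (H² + (-9*H)*H) + H = (H² - 9*H²) + H = -8*H² + H = H - 8*H²)
-290 + D(w(-5, -2)) = -290 + ((5 - 2*(-2) + 5*(-5))/(1 - 5))*(1 - 8*(5 - 2*(-2) + 5*(-5))/(1 - 5)) = -290 + ((5 + 4 - 25)/(-4))*(1 - 8*(5 + 4 - 25)/(-4)) = -290 + (-¼*(-16))*(1 - (-2)*(-16)) = -290 + 4*(1 - 8*4) = -290 + 4*(1 - 32) = -290 + 4*(-31) = -290 - 124 = -414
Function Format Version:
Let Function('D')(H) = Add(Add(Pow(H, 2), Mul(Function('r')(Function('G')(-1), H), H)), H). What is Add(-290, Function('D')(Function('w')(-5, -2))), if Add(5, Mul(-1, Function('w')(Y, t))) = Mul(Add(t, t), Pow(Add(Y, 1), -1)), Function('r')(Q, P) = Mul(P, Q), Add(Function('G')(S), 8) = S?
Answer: -414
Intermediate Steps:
Function('G')(S) = Add(-8, S)
Function('w')(Y, t) = Add(5, Mul(-2, t, Pow(Add(1, Y), -1))) (Function('w')(Y, t) = Add(5, Mul(-1, Mul(Add(t, t), Pow(Add(Y, 1), -1)))) = Add(5, Mul(-1, Mul(Mul(2, t), Pow(Add(1, Y), -1)))) = Add(5, Mul(-1, Mul(2, t, Pow(Add(1, Y), -1)))) = Add(5, Mul(-2, t, Pow(Add(1, Y), -1))))
Function('D')(H) = Add(H, Mul(-8, Pow(H, 2))) (Function('D')(H) = Add(Add(Pow(H, 2), Mul(Mul(H, Add(-8, -1)), H)), H) = Add(Add(Pow(H, 2), Mul(Mul(H, -9), H)), H) = Add(Add(Pow(H, 2), Mul(Mul(-9, H), H)), H) = Add(Add(Pow(H, 2), Mul(-9, Pow(H, 2))), H) = Add(Mul(-8, Pow(H, 2)), H) = Add(H, Mul(-8, Pow(H, 2))))
Add(-290, Function('D')(Function('w')(-5, -2))) = Add(-290, Mul(Mul(Pow(Add(1, -5), -1), Add(5, Mul(-2, -2), Mul(5, -5))), Add(1, Mul(-8, Mul(Pow(Add(1, -5), -1), Add(5, Mul(-2, -2), Mul(5, -5))))))) = Add(-290, Mul(Mul(Pow(-4, -1), Add(5, 4, -25)), Add(1, Mul(-8, Mul(Pow(-4, -1), Add(5, 4, -25)))))) = Add(-290, Mul(Mul(Rational(-1, 4), -16), Add(1, Mul(-8, Mul(Rational(-1, 4), -16))))) = Add(-290, Mul(4, Add(1, Mul(-8, 4)))) = Add(-290, Mul(4, Add(1, -32))) = Add(-290, Mul(4, -31)) = Add(-290, -124) = -414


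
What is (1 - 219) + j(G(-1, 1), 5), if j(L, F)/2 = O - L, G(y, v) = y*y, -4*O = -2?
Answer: -219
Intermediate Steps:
O = ½ (O = -¼*(-2) = ½ ≈ 0.50000)
G(y, v) = y²
j(L, F) = 1 - 2*L (j(L, F) = 2*(½ - L) = 1 - 2*L)
(1 - 219) + j(G(-1, 1), 5) = (1 - 219) + (1 - 2*(-1)²) = -218 + (1 - 2*1) = -218 + (1 - 2) = -218 - 1 = -219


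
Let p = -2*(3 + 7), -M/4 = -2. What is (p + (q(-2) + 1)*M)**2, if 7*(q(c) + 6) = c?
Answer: 190096/49 ≈ 3879.5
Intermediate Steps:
M = 8 (M = -4*(-2) = 8)
p = -20 (p = -2*10 = -20)
q(c) = -6 + c/7
(p + (q(-2) + 1)*M)**2 = (-20 + ((-6 + (1/7)*(-2)) + 1)*8)**2 = (-20 + ((-6 - 2/7) + 1)*8)**2 = (-20 + (-44/7 + 1)*8)**2 = (-20 - 37/7*8)**2 = (-20 - 296/7)**2 = (-436/7)**2 = 190096/49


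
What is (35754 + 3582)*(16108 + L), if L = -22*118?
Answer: 531508032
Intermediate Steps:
L = -2596
(35754 + 3582)*(16108 + L) = (35754 + 3582)*(16108 - 2596) = 39336*13512 = 531508032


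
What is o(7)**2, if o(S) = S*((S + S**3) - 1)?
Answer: 5968249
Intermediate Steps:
o(S) = S*(-1 + S + S**3)
o(7)**2 = (7*(-1 + 7 + 7**3))**2 = (7*(-1 + 7 + 343))**2 = (7*349)**2 = 2443**2 = 5968249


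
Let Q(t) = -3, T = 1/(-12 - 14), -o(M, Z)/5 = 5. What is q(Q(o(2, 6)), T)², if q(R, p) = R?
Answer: 9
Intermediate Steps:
o(M, Z) = -25 (o(M, Z) = -5*5 = -25)
T = -1/26 (T = 1/(-26) = -1/26 ≈ -0.038462)
q(Q(o(2, 6)), T)² = (-3)² = 9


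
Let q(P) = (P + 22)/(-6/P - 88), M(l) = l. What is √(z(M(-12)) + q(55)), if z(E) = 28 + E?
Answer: √355216646/4846 ≈ 3.8892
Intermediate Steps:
q(P) = (22 + P)/(-88 - 6/P)
√(z(M(-12)) + q(55)) = √((28 - 12) - 1*55*(22 + 55)/(6 + 88*55)) = √(16 - 1*55*77/(6 + 4840)) = √(16 - 1*55*77/4846) = √(16 - 1*55*1/4846*77) = √(16 - 4235/4846) = √(73301/4846) = √355216646/4846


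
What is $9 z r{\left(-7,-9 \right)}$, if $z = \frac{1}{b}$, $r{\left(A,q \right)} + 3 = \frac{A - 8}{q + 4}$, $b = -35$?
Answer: $0$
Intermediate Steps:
$r{\left(A,q \right)} = -3 + \frac{-8 + A}{4 + q}$ ($r{\left(A,q \right)} = -3 + \frac{A - 8}{q + 4} = -3 + \frac{-8 + A}{4 + q}$)
$z = - \frac{1}{35}$ ($z = \frac{1}{-35} = - \frac{1}{35} \approx -0.028571$)
$9 z r{\left(-7,-9 \right)} = 9 \left(- \frac{1}{35}\right) \frac{-20 - 7 - -27}{4 - 9} = - \frac{9 \frac{-20 - 7 + 27}{-5}}{35} = - \frac{9 \left(\left(- \frac{1}{5}\right) 0\right)}{35} = \left(- \frac{9}{35}\right) 0 = 0$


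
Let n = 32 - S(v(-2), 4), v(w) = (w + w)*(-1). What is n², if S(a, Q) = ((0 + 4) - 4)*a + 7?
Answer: 625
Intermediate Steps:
v(w) = -2*w (v(w) = (2*w)*(-1) = -2*w)
S(a, Q) = 7 (S(a, Q) = (4 - 4)*a + 7 = 0*a + 7 = 0 + 7 = 7)
n = 25 (n = 32 - 1*7 = 32 - 7 = 25)
n² = 25² = 625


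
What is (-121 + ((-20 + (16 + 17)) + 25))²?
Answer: 6889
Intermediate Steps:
(-121 + ((-20 + (16 + 17)) + 25))² = (-121 + ((-20 + 33) + 25))² = (-121 + (13 + 25))² = (-121 + 38)² = (-83)² = 6889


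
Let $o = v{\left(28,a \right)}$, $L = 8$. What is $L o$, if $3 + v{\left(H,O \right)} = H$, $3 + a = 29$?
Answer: $200$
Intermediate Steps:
$a = 26$ ($a = -3 + 29 = 26$)
$v{\left(H,O \right)} = -3 + H$
$o = 25$ ($o = -3 + 28 = 25$)
$L o = 8 \cdot 25 = 200$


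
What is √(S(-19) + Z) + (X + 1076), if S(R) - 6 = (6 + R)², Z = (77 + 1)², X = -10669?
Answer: -9593 + √6259 ≈ -9513.9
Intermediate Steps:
Z = 6084 (Z = 78² = 6084)
S(R) = 6 + (6 + R)²
√(S(-19) + Z) + (X + 1076) = √((6 + (6 - 19)²) + 6084) + (-10669 + 1076) = √((6 + (-13)²) + 6084) - 9593 = √((6 + 169) + 6084) - 9593 = √(175 + 6084) - 9593 = √6259 - 9593 = -9593 + √6259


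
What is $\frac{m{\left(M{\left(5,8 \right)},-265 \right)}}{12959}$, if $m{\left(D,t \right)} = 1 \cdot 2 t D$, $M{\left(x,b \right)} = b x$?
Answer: $- \frac{21200}{12959} \approx -1.6359$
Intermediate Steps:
$m{\left(D,t \right)} = 2 D t$ ($m{\left(D,t \right)} = 2 t D = 2 D t$)
$\frac{m{\left(M{\left(5,8 \right)},-265 \right)}}{12959} = \frac{2 \cdot 8 \cdot 5 \left(-265\right)}{12959} = 2 \cdot 40 \left(-265\right) \frac{1}{12959} = \left(-21200\right) \frac{1}{12959} = - \frac{21200}{12959}$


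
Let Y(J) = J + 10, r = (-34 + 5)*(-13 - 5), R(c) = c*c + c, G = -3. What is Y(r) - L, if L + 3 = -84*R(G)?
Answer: 1039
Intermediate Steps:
R(c) = c + c**2 (R(c) = c**2 + c = c + c**2)
r = 522 (r = -29*(-18) = 522)
L = -507 (L = -3 - (-252)*(1 - 3) = -3 - (-252)*(-2) = -3 - 84*6 = -3 - 504 = -507)
Y(J) = 10 + J
Y(r) - L = (10 + 522) - 1*(-507) = 532 + 507 = 1039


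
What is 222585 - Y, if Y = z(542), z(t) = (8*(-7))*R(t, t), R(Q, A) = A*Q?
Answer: 16673369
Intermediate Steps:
z(t) = -56*t² (z(t) = (8*(-7))*(t*t) = -56*t²)
Y = -16450784 (Y = -56*542² = -56*293764 = -16450784)
222585 - Y = 222585 - 1*(-16450784) = 222585 + 16450784 = 16673369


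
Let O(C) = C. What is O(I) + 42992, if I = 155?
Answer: 43147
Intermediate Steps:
O(I) + 42992 = 155 + 42992 = 43147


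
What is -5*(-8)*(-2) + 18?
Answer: -62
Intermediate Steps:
-5*(-8)*(-2) + 18 = 40*(-2) + 18 = -80 + 18 = -62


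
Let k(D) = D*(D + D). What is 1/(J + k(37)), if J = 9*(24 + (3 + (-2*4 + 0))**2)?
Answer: 1/3179 ≈ 0.00031456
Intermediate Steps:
k(D) = 2*D**2 (k(D) = D*(2*D) = 2*D**2)
J = 441 (J = 9*(24 + (3 + (-8 + 0))**2) = 9*(24 + (3 - 8)**2) = 9*(24 + (-5)**2) = 9*(24 + 25) = 9*49 = 441)
1/(J + k(37)) = 1/(441 + 2*37**2) = 1/(441 + 2*1369) = 1/(441 + 2738) = 1/3179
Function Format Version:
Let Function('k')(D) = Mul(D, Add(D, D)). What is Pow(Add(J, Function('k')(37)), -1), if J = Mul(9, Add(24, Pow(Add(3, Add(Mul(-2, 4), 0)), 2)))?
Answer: Rational(1, 3179) ≈ 0.00031456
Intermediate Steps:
Function('k')(D) = Mul(2, Pow(D, 2)) (Function('k')(D) = Mul(D, Mul(2, D)) = Mul(2, Pow(D, 2)))
J = 441 (J = Mul(9, Add(24, Pow(Add(3, Add(-8, 0)), 2))) = Mul(9, Add(24, Pow(Add(3, -8), 2))) = Mul(9, Add(24, Pow(-5, 2))) = Mul(9, Add(24, 25)) = Mul(9, 49) = 441)
Pow(Add(J, Function('k')(37)), -1) = Pow(Add(441, Mul(2, Pow(37, 2))), -1) = Pow(Add(441, Mul(2, 1369)), -1) = Pow(Add(441, 2738), -1) = Pow(3179, -1) = Rational(1, 3179)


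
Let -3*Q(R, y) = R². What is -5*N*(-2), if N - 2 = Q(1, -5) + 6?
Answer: 230/3 ≈ 76.667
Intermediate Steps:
Q(R, y) = -R²/3
N = 23/3 (N = 2 + (-⅓*1² + 6) = 2 + (-⅓*1 + 6) = 2 + (-⅓ + 6) = 2 + 17/3 = 23/3 ≈ 7.6667)
-5*N*(-2) = -5*23/3*(-2) = -115/3*(-2) = 230/3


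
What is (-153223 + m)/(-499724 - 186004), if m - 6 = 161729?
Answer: -266/21429 ≈ -0.012413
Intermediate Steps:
m = 161735 (m = 6 + 161729 = 161735)
(-153223 + m)/(-499724 - 186004) = (-153223 + 161735)/(-499724 - 186004) = 8512/(-685728) = 8512*(-1/685728) = -266/21429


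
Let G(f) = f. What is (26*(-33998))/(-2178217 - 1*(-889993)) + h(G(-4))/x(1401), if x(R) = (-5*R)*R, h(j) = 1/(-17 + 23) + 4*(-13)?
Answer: 240976024019/351184354920 ≈ 0.68618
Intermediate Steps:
h(j) = -311/6 (h(j) = 1/6 - 52 = -311/6)
x(R) = -5*R**2
(26*(-33998))/(-2178217 - 1*(-889993)) + h(G(-4))/x(1401) = (26*(-33998))/(-2178217 - 1*(-889993)) - 311/(6*((-5*1401**2))) = -883948/(-2178217 + 889993) - 311/(6*((-5*1962801))) = -883948/(-1288224) - 311/6/(-9814005) = -883948*(-1/1288224) - 311/6*(-1/9814005) = 220987/322056 + 311/58884030 = 240976024019/351184354920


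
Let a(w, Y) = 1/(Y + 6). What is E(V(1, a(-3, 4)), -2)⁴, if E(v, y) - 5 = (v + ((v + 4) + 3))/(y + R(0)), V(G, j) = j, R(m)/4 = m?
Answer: 2401/625 ≈ 3.8416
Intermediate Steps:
a(w, Y) = 1/(6 + Y)
R(m) = 4*m
E(v, y) = 5 + (7 + 2*v)/y (E(v, y) = 5 + (v + ((v + 4) + 3))/(y + 4*0) = 5 + (v + ((4 + v) + 3))/(y + 0) = 5 + (v + (7 + v))/y = 5 + (7 + 2*v)/y)
E(V(1, a(-3, 4)), -2)⁴ = ((7 + 2/(6 + 4) + 5*(-2))/(-2))⁴ = (-(7 + 2/10 - 10)/2)⁴ = (-(7 + 2*(⅒) - 10)/2)⁴ = (-(7 + ⅕ - 10)/2)⁴ = (-½*(-14/5))⁴ = (7/5)⁴ = 2401/625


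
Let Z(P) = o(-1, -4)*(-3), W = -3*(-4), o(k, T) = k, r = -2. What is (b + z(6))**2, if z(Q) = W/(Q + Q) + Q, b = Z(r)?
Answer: 100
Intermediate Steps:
W = 12
Z(P) = 3 (Z(P) = -1*(-3) = 3)
b = 3
z(Q) = Q + 6/Q (z(Q) = 12/(Q + Q) + Q = 12/(2*Q) + Q = (1/(2*Q))*12 + Q = 6/Q + Q = Q + 6/Q)
(b + z(6))**2 = (3 + (6 + 6/6))**2 = (3 + (6 + 6*(1/6)))**2 = (3 + (6 + 1))**2 = (3 + 7)**2 = 10**2 = 100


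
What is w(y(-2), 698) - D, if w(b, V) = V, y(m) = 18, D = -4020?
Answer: 4718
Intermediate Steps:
w(y(-2), 698) - D = 698 - 1*(-4020) = 698 + 4020 = 4718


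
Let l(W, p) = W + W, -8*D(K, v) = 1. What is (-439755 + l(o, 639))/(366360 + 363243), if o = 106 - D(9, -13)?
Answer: -586057/972804 ≈ -0.60244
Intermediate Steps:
D(K, v) = -⅛ (D(K, v) = -⅛*1 = -⅛)
o = 849/8 (o = 106 - 1*(-⅛) = 106 + ⅛ = 849/8 ≈ 106.13)
l(W, p) = 2*W
(-439755 + l(o, 639))/(366360 + 363243) = (-439755 + 2*(849/8))/(366360 + 363243) = (-439755 + 849/4)/729603 = -1758171/4*1/729603 = -586057/972804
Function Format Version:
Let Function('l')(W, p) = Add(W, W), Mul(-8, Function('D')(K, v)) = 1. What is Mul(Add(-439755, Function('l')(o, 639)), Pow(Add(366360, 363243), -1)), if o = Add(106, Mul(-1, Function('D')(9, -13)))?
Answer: Rational(-586057, 972804) ≈ -0.60244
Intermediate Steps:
Function('D')(K, v) = Rational(-1, 8) (Function('D')(K, v) = Mul(Rational(-1, 8), 1) = Rational(-1, 8))
o = Rational(849, 8) (o = Add(106, Mul(-1, Rational(-1, 8))) = Add(106, Rational(1, 8)) = Rational(849, 8) ≈ 106.13)
Function('l')(W, p) = Mul(2, W)
Mul(Add(-439755, Function('l')(o, 639)), Pow(Add(366360, 363243), -1)) = Mul(Add(-439755, Mul(2, Rational(849, 8))), Pow(Add(366360, 363243), -1)) = Mul(Add(-439755, Rational(849, 4)), Pow(729603, -1)) = Mul(Rational(-1758171, 4), Rational(1, 729603)) = Rational(-586057, 972804)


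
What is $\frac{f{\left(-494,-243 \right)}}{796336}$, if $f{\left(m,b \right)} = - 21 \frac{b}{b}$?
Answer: $- \frac{21}{796336} \approx -2.6371 \cdot 10^{-5}$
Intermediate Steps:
$f{\left(m,b \right)} = -21$ ($f{\left(m,b \right)} = \left(-21\right) 1 = -21$)
$\frac{f{\left(-494,-243 \right)}}{796336} = - \frac{21}{796336}$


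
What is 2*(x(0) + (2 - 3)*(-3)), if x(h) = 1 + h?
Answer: 8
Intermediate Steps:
2*(x(0) + (2 - 3)*(-3)) = 2*((1 + 0) + (2 - 3)*(-3)) = 2*(1 - 1*(-3)) = 2*(1 + 3) = 2*4 = 8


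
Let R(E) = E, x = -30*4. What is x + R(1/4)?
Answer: -479/4 ≈ -119.75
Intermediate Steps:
x = -120
x + R(1/4) = -120 + 1/4 = -120 + ¼ = -479/4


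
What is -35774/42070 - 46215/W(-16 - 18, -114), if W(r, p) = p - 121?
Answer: 193585816/988645 ≈ 195.81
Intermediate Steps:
W(r, p) = -121 + p
-35774/42070 - 46215/W(-16 - 18, -114) = -35774/42070 - 46215/(-121 - 114) = -35774*1/42070 - 46215/(-235) = -17887/21035 - 46215*(-1/235) = -17887/21035 + 9243/47 = 193585816/988645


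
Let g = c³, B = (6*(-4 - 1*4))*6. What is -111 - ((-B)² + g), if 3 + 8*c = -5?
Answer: -83054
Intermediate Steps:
c = -1 (c = -3/8 + (⅛)*(-5) = -3/8 - 5/8 = -1)
B = -288 (B = (6*(-4 - 4))*6 = (6*(-8))*6 = -48*6 = -288)
g = -1 (g = (-1)³ = -1)
-111 - ((-B)² + g) = -111 - ((-1*(-288))² - 1) = -111 - (288² - 1) = -111 - (82944 - 1) = -111 - 1*82943 = -111 - 82943 = -83054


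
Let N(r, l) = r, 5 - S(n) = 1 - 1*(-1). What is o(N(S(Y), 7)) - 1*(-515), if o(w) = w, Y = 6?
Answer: 518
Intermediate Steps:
S(n) = 3 (S(n) = 5 - (1 - 1*(-1)) = 5 - (1 + 1) = 5 - 1*2 = 5 - 2 = 3)
o(N(S(Y), 7)) - 1*(-515) = 3 - 1*(-515) = 3 + 515 = 518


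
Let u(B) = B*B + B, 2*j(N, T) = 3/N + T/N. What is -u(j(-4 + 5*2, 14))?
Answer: -493/144 ≈ -3.4236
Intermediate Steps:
j(N, T) = 3/(2*N) + T/(2*N) (j(N, T) = (3/N + T/N)/2 = 3/(2*N) + T/(2*N))
u(B) = B + B**2 (u(B) = B**2 + B = B + B**2)
-u(j(-4 + 5*2, 14)) = -(3 + 14)/(2*(-4 + 5*2))*(1 + (3 + 14)/(2*(-4 + 5*2))) = -(1/2)*17/(-4 + 10)*(1 + (1/2)*17/(-4 + 10)) = -(1/2)*17/6*(1 + (1/2)*17/6) = -(1/2)*(1/6)*17*(1 + (1/2)*(1/6)*17) = -17*(1 + 17/12)/12 = -17*29/(12*12) = -1*493/144 = -493/144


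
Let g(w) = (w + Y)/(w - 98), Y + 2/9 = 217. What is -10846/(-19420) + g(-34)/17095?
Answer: 11011897483/19719903060 ≈ 0.55842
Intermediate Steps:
Y = 1951/9 (Y = -2/9 + 217 = 1951/9 ≈ 216.78)
g(w) = (1951/9 + w)/(-98 + w) (g(w) = (w + 1951/9)/(w - 98) = (1951/9 + w)/(-98 + w))
-10846/(-19420) + g(-34)/17095 = -10846/(-19420) + ((1951/9 - 34)/(-98 - 34))/17095 = -10846*(-1/19420) + ((1645/9)/(-132))*(1/17095) = 5423/9710 - 1/132*1645/9*(1/17095) = 5423/9710 - 1645/1188*1/17095 = 5423/9710 - 329/4061772 = 11011897483/19719903060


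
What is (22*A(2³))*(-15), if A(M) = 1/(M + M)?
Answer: -165/8 ≈ -20.625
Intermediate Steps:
A(M) = 1/(2*M)
(22*A(2³))*(-15) = (22*(1/(2*(2³))))*(-15) = (22*((½)/8))*(-15) = (22*((½)*(⅛)))*(-15) = (22*(1/16))*(-15) = (11/8)*(-15) = -165/8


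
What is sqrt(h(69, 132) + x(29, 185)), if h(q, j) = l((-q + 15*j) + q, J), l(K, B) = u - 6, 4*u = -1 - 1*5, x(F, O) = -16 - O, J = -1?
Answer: I*sqrt(834)/2 ≈ 14.44*I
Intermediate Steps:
u = -3/2 (u = (-1 - 1*5)/4 = (-1 - 5)/4 = (1/4)*(-6) = -3/2 ≈ -1.5000)
l(K, B) = -15/2 (l(K, B) = -3/2 - 6 = -15/2)
h(q, j) = -15/2
sqrt(h(69, 132) + x(29, 185)) = sqrt(-15/2 + (-16 - 1*185)) = sqrt(-15/2 + (-16 - 185)) = sqrt(-15/2 - 201) = sqrt(-417/2) = I*sqrt(834)/2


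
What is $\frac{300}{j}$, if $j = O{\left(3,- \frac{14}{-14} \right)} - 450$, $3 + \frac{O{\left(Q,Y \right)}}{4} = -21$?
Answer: $- \frac{50}{91} \approx -0.54945$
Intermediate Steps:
$O{\left(Q,Y \right)} = -96$ ($O{\left(Q,Y \right)} = -12 + 4 \left(-21\right) = -12 - 84 = -96$)
$j = -546$ ($j = -96 - 450 = -546$)
$\frac{300}{j} = \frac{300}{-546} = 300 \left(- \frac{1}{546}\right) = - \frac{50}{91}$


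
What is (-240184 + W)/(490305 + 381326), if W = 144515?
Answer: -95669/871631 ≈ -0.10976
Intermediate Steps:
(-240184 + W)/(490305 + 381326) = (-240184 + 144515)/(490305 + 381326) = -95669/871631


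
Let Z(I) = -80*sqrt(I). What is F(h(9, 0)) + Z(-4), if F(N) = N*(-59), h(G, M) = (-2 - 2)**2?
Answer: -944 - 160*I ≈ -944.0 - 160.0*I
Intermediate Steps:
h(G, M) = 16 (h(G, M) = (-4)**2 = 16)
F(N) = -59*N
F(h(9, 0)) + Z(-4) = -59*16 - 160*I = -944 - 160*I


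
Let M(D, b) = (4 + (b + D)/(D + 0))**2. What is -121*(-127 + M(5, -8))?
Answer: 349206/25 ≈ 13968.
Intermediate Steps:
M(D, b) = (4 + (D + b)/D)**2
-121*(-127 + M(5, -8)) = -121*(-127 + (-8 + 5*5)**2/5**2) = -121*(-127 + (-8 + 25)**2/25) = -121*(-127 + (1/25)*17**2) = -121*(-127 + (1/25)*289) = -121*(-127 + 289/25) = -121*(-2886/25) = 349206/25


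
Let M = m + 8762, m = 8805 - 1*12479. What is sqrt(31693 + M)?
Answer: sqrt(36781) ≈ 191.78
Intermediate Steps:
m = -3674 (m = 8805 - 12479 = -3674)
M = 5088 (M = -3674 + 8762 = 5088)
sqrt(31693 + M) = sqrt(31693 + 5088) = sqrt(36781)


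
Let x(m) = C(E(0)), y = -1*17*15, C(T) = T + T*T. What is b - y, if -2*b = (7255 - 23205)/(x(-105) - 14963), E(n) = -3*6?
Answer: 3729560/14657 ≈ 254.46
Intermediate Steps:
E(n) = -18
C(T) = T + T²
y = -255 (y = -17*15 = -255)
x(m) = 306 (x(m) = -18*(1 - 18) = -18*(-17) = 306)
b = -7975/14657 (b = -(7255 - 23205)/(2*(306 - 14963)) = -(-7975)/(-14657) = -(-7975)*(-1)/14657 = -½*15950/14657 = -7975/14657 ≈ -0.54411)
b - y = -7975/14657 - 1*(-255) = -7975/14657 + 255 = 3729560/14657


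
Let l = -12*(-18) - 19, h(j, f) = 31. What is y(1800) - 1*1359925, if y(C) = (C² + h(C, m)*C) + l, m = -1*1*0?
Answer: 1936072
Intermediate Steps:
m = 0 (m = -1*0 = 0)
l = 197 (l = 216 - 19 = 197)
y(C) = 197 + C² + 31*C (y(C) = (C² + 31*C) + 197 = 197 + C² + 31*C)
y(1800) - 1*1359925 = (197 + 1800² + 31*1800) - 1*1359925 = (197 + 3240000 + 55800) - 1359925 = 3295997 - 1359925 = 1936072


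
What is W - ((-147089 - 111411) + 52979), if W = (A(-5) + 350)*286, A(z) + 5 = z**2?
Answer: 311341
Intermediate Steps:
A(z) = -5 + z**2
W = 105820 (W = ((-5 + (-5)**2) + 350)*286 = ((-5 + 25) + 350)*286 = (20 + 350)*286 = 370*286 = 105820)
W - ((-147089 - 111411) + 52979) = 105820 - ((-147089 - 111411) + 52979) = 105820 - (-258500 + 52979) = 105820 - 1*(-205521) = 105820 + 205521 = 311341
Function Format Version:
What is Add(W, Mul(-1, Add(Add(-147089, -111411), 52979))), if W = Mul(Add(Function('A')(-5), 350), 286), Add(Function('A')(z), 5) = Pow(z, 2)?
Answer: 311341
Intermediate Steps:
Function('A')(z) = Add(-5, Pow(z, 2))
W = 105820 (W = Mul(Add(Add(-5, Pow(-5, 2)), 350), 286) = Mul(Add(Add(-5, 25), 350), 286) = Mul(Add(20, 350), 286) = Mul(370, 286) = 105820)
Add(W, Mul(-1, Add(Add(-147089, -111411), 52979))) = Add(105820, Mul(-1, Add(Add(-147089, -111411), 52979))) = Add(105820, Mul(-1, Add(-258500, 52979))) = Add(105820, Mul(-1, -205521)) = Add(105820, 205521) = 311341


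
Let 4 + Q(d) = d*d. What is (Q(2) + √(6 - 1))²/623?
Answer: 5/623 ≈ 0.0080257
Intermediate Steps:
Q(d) = -4 + d² (Q(d) = -4 + d*d = -4 + d²)
(Q(2) + √(6 - 1))²/623 = ((-4 + 2²) + √(6 - 1))²/623 = ((-4 + 4) + √5)²*(1/623) = (0 + √5)²*(1/623) = (√5)²*(1/623) = 5*(1/623) = 5/623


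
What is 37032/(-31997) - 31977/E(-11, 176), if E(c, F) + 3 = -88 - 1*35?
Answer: 16166699/63994 ≈ 252.63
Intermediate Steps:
E(c, F) = -126 (E(c, F) = -3 + (-88 - 1*35) = -3 + (-88 - 35) = -3 - 123 = -126)
37032/(-31997) - 31977/E(-11, 176) = 37032/(-31997) - 31977/(-126) = 37032*(-1/31997) - 31977*(-1/126) = -37032/31997 + 3553/14 = 16166699/63994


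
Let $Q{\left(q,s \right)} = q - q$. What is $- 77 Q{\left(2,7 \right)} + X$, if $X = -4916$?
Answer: $-4916$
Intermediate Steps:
$Q{\left(q,s \right)} = 0$
$- 77 Q{\left(2,7 \right)} + X = \left(-77\right) 0 - 4916 = 0 - 4916 = -4916$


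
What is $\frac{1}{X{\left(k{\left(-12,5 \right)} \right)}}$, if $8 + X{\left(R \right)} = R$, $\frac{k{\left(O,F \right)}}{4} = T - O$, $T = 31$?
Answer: $\frac{1}{164} \approx 0.0060976$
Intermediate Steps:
$k{\left(O,F \right)} = 124 - 4 O$ ($k{\left(O,F \right)} = 4 \left(31 - O\right) = 124 - 4 O$)
$X{\left(R \right)} = -8 + R$
$\frac{1}{X{\left(k{\left(-12,5 \right)} \right)}} = \frac{1}{-8 + \left(124 - -48\right)} = \frac{1}{-8 + \left(124 + 48\right)} = \frac{1}{-8 + 172} = \frac{1}{164}$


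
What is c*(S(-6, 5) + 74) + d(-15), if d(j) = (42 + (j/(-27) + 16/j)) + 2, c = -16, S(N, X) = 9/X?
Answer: -52619/45 ≈ -1169.3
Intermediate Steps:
d(j) = 44 + 16/j - j/27 (d(j) = (42 + (j*(-1/27) + 16/j)) + 2 = (42 + (-j/27 + 16/j)) + 2 = (42 + (16/j - j/27)) + 2 = (42 + 16/j - j/27) + 2 = 44 + 16/j - j/27)
c*(S(-6, 5) + 74) + d(-15) = -16*(9/5 + 74) + (44 + 16/(-15) - 1/27*(-15)) = -16*(9*(1/5) + 74) + (44 + 16*(-1/15) + 5/9) = -16*(9/5 + 74) + (44 - 16/15 + 5/9) = -16*379/5 + 1957/45 = -6064/5 + 1957/45 = -52619/45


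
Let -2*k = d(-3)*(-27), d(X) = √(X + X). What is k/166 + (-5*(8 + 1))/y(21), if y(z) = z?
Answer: -15/7 + 27*I*√6/332 ≈ -2.1429 + 0.19921*I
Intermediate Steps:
d(X) = √2*√X (d(X) = √(2*X) = √2*√X)
k = 27*I*√6/2 (k = -√2*√(-3)*(-27)/2 = -√2*(I*√3)*(-27)/2 = -I*√6*(-27)/2 = -(-27)*I*√6/2 = 27*I*√6/2 ≈ 33.068*I)
k/166 + (-5*(8 + 1))/y(21) = (27*I*√6/2)/166 - 5*(8 + 1)/21 = (27*I*√6/2)*(1/166) - 5*9*(1/21) = 27*I*√6/332 - 45*1/21 = 27*I*√6/332 - 15/7 = -15/7 + 27*I*√6/332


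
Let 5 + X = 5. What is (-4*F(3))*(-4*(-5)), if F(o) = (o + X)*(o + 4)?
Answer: -1680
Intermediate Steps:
X = 0 (X = -5 + 5 = 0)
F(o) = o*(4 + o) (F(o) = (o + 0)*(o + 4) = o*(4 + o))
(-4*F(3))*(-4*(-5)) = (-12*(4 + 3))*(-4*(-5)) = -12*7*20 = -4*21*20 = -84*20 = -1680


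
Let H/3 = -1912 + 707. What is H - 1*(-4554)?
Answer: 939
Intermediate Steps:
H = -3615 (H = 3*(-1912 + 707) = 3*(-1205) = -3615)
H - 1*(-4554) = -3615 - 1*(-4554) = -3615 + 4554 = 939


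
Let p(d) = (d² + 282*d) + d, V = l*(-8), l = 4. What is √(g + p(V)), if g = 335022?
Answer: √326990 ≈ 571.83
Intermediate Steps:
V = -32 (V = 4*(-8) = -32)
p(d) = d² + 283*d
√(g + p(V)) = √(335022 - 32*(283 - 32)) = √(335022 - 32*251) = √(335022 - 8032) = √326990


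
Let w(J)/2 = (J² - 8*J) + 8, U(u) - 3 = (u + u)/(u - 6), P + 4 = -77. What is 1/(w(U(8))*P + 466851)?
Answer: 1/460209 ≈ 2.1729e-6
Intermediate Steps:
P = -81 (P = -4 - 77 = -81)
U(u) = 3 + 2*u/(-6 + u) (U(u) = 3 + (u + u)/(u - 6) = 3 + (2*u)/(-6 + u) = 3 + 2*u/(-6 + u))
w(J) = 16 - 16*J + 2*J² (w(J) = 2*((J² - 8*J) + 8) = 2*(8 + J² - 8*J) = 16 - 16*J + 2*J²)
1/(w(U(8))*P + 466851) = 1/((16 - 16*(-18 + 5*8)/(-6 + 8) + 2*((-18 + 5*8)/(-6 + 8))²)*(-81) + 466851) = 1/((16 - 16*(-18 + 40)/2 + 2*((-18 + 40)/2)²)*(-81) + 466851) = 1/((16 - 8*22 + 2*((½)*22)²)*(-81) + 466851) = 1/((16 - 16*11 + 2*11²)*(-81) + 466851) = 1/((16 - 176 + 2*121)*(-81) + 466851) = 1/((16 - 176 + 242)*(-81) + 466851) = 1/(82*(-81) + 466851) = 1/(-6642 + 466851) = 1/460209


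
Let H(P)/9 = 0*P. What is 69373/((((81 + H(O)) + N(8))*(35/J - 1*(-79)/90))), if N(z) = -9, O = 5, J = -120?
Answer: 346865/211 ≈ 1643.9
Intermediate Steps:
H(P) = 0 (H(P) = 9*(0*P) = 9*0 = 0)
69373/((((81 + H(O)) + N(8))*(35/J - 1*(-79)/90))) = 69373/((((81 + 0) - 9)*(35/(-120) - 1*(-79)/90))) = 69373/(((81 - 9)*(35*(-1/120) + 79*(1/90)))) = 69373/((72*(-7/24 + 79/90))) = 69373/((72*(211/360))) = 69373/(211/5) = 69373*(5/211) = 346865/211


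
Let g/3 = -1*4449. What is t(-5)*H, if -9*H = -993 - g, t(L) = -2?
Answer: 8236/3 ≈ 2745.3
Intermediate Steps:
g = -13347 (g = 3*(-1*4449) = 3*(-4449) = -13347)
H = -4118/3 (H = -(-993 - 1*(-13347))/9 = -(-993 + 13347)/9 = -⅑*12354 = -4118/3 ≈ -1372.7)
t(-5)*H = -2*(-4118/3) = 8236/3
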